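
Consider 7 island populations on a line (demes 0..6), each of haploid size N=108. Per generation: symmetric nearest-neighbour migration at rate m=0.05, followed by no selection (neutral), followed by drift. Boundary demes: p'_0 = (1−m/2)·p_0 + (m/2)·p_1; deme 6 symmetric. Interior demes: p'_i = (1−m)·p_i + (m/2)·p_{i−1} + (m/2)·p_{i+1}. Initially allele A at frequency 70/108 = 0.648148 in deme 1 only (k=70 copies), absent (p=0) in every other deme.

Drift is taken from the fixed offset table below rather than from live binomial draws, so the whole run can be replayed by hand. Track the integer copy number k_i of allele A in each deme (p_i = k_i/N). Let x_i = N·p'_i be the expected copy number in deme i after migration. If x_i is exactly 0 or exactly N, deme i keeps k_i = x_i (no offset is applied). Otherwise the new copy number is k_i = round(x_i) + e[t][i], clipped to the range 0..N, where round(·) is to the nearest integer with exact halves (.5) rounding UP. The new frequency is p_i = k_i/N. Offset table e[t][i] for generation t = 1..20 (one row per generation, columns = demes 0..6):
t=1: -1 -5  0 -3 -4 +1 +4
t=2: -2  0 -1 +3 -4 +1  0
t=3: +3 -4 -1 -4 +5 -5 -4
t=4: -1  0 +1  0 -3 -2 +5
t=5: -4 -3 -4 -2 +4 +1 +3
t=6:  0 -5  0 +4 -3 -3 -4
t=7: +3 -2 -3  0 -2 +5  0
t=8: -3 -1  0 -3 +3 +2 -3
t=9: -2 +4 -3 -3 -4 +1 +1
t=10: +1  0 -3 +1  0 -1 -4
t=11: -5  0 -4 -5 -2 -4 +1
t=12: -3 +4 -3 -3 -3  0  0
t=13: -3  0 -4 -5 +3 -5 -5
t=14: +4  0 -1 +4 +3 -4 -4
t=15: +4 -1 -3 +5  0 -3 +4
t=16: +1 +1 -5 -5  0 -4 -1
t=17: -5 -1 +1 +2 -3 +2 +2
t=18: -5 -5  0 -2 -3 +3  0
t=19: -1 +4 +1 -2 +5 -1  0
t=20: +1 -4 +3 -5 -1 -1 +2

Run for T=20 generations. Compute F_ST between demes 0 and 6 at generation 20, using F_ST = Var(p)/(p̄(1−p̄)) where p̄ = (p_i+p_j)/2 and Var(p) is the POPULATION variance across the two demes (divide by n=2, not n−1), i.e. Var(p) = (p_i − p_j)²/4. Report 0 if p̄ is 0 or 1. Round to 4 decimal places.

t=0: k=[0 70 0 0 0 0 0]
t=1: x=[1.7500 66.5000 1.7500 0.0000 0.0000 0.0000 0.0000] k=[1 62 2 0 0 0 0]
t=2: x=[2.5250 58.9750 3.4500 0.0500 0.0000 0.0000 0.0000] k=[1 59 2 3 0 0 0]
t=3: x=[2.4500 56.1250 3.4500 2.9000 0.0750 0.0000 0.0000] k=[5 52 2 0 5 0 0]
t=4: x=[6.1750 49.5750 3.2000 0.1750 4.7500 0.1250 0.0000] k=[5 50 4 0 2 0 0]
t=5: x=[6.1250 47.7250 5.0500 0.1500 1.9000 0.0500 0.0000] k=[2 45 1 0 6 1 0]
t=6: x=[3.0750 42.8250 2.0750 0.1750 5.7250 1.1000 0.0250] k=[3 38 2 4 3 0 0]
t=7: x=[3.8750 36.2250 2.9500 3.9250 2.9500 0.0750 0.0000] k=[7 34 0 4 1 5 0]
t=8: x=[7.6750 32.4750 0.9500 3.8250 1.1750 4.7750 0.1250] k=[5 31 1 1 4 7 0]
t=9: x=[5.6500 29.6000 1.7500 1.0750 4.0000 6.7500 0.1750] k=[4 34 0 0 0 8 1]
t=10: x=[4.7500 32.4000 0.8500 0.0000 0.2000 7.6250 1.1750] k=[6 32 0 0 0 7 0]
t=11: x=[6.6500 30.5500 0.8000 0.0000 0.1750 6.6500 0.1750] k=[2 31 0 0 0 3 1]
t=12: x=[2.7250 29.5000 0.7750 0.0000 0.0750 2.8750 1.0500] k=[0 34 0 0 0 3 1]
t=13: x=[0.8500 32.3000 0.8500 0.0000 0.0750 2.8750 1.0500] k=[0 32 0 0 3 0 0]
t=14: x=[0.8000 30.4000 0.8000 0.0750 2.8500 0.0750 0.0000] k=[5 30 0 4 6 0 0]
t=15: x=[5.6250 28.6250 0.8500 3.9500 5.8000 0.1500 0.0000] k=[10 28 0 9 6 0 0]
t=16: x=[10.4500 26.8500 0.9250 8.7000 5.9250 0.1500 0.0000] k=[11 28 0 4 6 0 0]
t=17: x=[11.4250 26.8750 0.8000 3.9500 5.8000 0.1500 0.0000] k=[6 26 2 6 3 2 0]
t=18: x=[6.5000 24.9000 2.7000 5.8250 3.0500 1.9750 0.0500] k=[2 20 3 4 0 5 0]
t=19: x=[2.4500 19.1250 3.4500 3.8750 0.2250 4.7500 0.1250] k=[1 23 4 2 5 4 0]
t=20: x=[1.5500 21.9750 4.4250 2.1250 4.9000 3.9250 0.1000] k=[3 18 7 0 4 3 2]

0.0009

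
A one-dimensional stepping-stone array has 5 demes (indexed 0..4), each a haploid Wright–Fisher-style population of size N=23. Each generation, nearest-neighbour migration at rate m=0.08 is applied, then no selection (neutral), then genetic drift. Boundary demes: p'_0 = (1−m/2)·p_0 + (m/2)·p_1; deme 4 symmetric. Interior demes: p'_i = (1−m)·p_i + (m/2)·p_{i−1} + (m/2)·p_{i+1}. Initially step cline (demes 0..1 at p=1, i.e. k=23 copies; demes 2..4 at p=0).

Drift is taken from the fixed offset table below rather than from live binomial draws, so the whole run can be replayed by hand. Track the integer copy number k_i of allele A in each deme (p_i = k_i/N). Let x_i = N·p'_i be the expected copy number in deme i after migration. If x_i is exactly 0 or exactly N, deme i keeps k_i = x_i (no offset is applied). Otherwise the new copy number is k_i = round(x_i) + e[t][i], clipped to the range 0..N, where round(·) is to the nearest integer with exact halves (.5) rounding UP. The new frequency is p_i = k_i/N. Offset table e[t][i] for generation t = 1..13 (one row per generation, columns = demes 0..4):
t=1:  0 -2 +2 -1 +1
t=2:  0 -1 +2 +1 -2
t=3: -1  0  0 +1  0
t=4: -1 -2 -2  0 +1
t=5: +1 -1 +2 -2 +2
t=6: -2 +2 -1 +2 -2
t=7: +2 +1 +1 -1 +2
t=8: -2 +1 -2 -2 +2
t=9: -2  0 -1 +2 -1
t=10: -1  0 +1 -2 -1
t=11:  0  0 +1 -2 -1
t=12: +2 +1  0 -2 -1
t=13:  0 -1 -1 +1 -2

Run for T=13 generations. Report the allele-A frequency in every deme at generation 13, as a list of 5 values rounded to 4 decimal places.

[0.8261, 0.7391, 0.2174, 0.0435, 0.0000]

t=0: k=[23 23 0 0 0]
t=1: x=[23.0000 22.0800 0.9200 0.0000 0.0000] k=[23 20 3 0 0]
t=2: x=[22.8800 19.4400 3.5600 0.1200 0.0000] k=[23 18 6 1 0]
t=3: x=[22.8000 17.7200 6.2800 1.1600 0.0400] k=[22 18 6 2 0]
t=4: x=[21.8400 17.6800 6.3200 2.0800 0.0800] k=[21 16 4 2 1]
t=5: x=[20.8000 15.7200 4.4000 2.0400 1.0400] k=[22 15 6 0 3]
t=6: x=[21.7200 14.9200 6.1200 0.3600 2.8800] k=[20 17 5 2 1]
t=7: x=[19.8800 16.6400 5.3600 2.0800 1.0400] k=[22 18 6 1 3]
t=8: x=[21.8400 17.6800 6.2800 1.2800 2.9200] k=[20 19 4 0 5]
t=9: x=[19.9600 18.4400 4.4400 0.3600 4.8000] k=[18 18 3 2 4]
t=10: x=[18.0000 17.4000 3.5600 2.1200 3.9200] k=[17 17 5 0 3]
t=11: x=[17.0000 16.5200 5.2800 0.3200 2.8800] k=[17 17 6 0 2]
t=12: x=[17.0000 16.5600 6.2000 0.3200 1.9200] k=[19 18 6 0 1]
t=13: x=[18.9600 17.5600 6.2400 0.2800 0.9600] k=[19 17 5 1 0]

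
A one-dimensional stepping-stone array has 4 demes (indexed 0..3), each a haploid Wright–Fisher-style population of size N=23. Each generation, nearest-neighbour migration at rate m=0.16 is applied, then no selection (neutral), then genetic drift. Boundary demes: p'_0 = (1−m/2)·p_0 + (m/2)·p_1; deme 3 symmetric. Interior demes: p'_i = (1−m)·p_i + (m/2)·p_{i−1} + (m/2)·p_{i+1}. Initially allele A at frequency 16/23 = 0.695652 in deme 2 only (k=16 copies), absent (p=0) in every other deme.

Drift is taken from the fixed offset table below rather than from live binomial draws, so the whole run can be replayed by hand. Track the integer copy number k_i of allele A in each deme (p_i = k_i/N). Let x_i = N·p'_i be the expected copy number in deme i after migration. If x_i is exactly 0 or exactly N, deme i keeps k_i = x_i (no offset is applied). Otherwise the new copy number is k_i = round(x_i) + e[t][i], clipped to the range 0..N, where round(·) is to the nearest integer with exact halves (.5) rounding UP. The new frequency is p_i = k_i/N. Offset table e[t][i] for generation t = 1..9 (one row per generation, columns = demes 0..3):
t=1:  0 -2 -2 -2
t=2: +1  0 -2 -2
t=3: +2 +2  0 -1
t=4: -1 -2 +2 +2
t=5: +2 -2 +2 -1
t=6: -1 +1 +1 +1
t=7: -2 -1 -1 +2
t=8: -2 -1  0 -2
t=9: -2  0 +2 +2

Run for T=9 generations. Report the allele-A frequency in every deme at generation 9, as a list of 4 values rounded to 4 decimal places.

t=0: k=[0 0 16 0]
t=1: x=[0.0000 1.2800 13.4400 1.2800] k=[0 0 11 0]
t=2: x=[0.0000 0.8800 9.2400 0.8800] k=[0 1 7 0]
t=3: x=[0.0800 1.4000 5.9600 0.5600] k=[2 3 6 0]
t=4: x=[2.0800 3.1600 5.2800 0.4800] k=[1 1 7 2]
t=5: x=[1.0000 1.4800 6.1200 2.4000] k=[3 0 8 1]
t=6: x=[2.7600 0.8800 6.8000 1.5600] k=[2 2 8 3]
t=7: x=[2.0000 2.4800 7.1200 3.4000] k=[0 1 6 5]
t=8: x=[0.0800 1.3200 5.5200 5.0800] k=[0 0 6 3]
t=9: x=[0.0000 0.4800 5.2800 3.2400] k=[0 0 7 5]

[0.0000, 0.0000, 0.3043, 0.2174]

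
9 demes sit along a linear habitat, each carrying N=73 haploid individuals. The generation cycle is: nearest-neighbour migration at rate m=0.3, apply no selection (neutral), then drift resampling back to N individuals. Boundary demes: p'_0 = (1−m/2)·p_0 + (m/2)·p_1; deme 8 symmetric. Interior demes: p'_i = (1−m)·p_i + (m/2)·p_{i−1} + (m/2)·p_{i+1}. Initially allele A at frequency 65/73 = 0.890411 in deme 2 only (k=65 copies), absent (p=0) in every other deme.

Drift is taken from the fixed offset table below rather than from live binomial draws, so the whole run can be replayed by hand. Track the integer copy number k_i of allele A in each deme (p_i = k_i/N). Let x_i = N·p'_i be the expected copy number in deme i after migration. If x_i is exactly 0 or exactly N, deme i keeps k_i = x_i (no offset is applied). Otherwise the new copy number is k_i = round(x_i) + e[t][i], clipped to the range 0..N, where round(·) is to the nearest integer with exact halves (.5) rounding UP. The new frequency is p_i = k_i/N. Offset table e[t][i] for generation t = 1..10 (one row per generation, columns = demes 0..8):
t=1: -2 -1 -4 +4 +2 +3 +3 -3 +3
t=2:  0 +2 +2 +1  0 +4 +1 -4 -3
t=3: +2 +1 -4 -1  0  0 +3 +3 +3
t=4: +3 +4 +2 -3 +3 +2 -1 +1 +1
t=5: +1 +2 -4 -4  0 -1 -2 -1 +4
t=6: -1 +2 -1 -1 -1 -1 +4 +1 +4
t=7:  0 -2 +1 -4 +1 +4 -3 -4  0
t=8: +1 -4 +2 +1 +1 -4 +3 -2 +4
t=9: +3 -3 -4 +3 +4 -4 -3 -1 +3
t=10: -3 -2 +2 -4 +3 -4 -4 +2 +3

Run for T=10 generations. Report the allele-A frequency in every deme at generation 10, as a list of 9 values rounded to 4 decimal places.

t=0: k=[0 0 65 0 0 0 0 0 0]
t=1: x=[0.0000 9.7500 45.5000 9.7500 0.0000 0.0000 0.0000 0.0000 0.0000] k=[0 9 42 14 0 0 0 0 0]
t=2: x=[1.3500 12.6000 32.8500 16.1000 2.1000 0.0000 0.0000 0.0000 0.0000] k=[1 15 35 17 2 0 0 0 0]
t=3: x=[3.1000 15.9000 29.3000 17.4500 3.9500 0.3000 0.0000 0.0000 0.0000] k=[5 17 25 16 4 0 0 0 0]
t=4: x=[6.8000 16.4000 22.4500 15.5500 5.2000 0.6000 0.0000 0.0000 0.0000] k=[10 20 24 13 8 3 0 0 0]
t=5: x=[11.5000 19.1000 21.7500 13.9000 8.0000 3.3000 0.4500 0.0000 0.0000] k=[13 21 18 10 8 2 0 0 0]
t=6: x=[14.2000 19.3500 17.2500 10.9000 7.4000 2.6000 0.3000 0.0000 0.0000] k=[13 21 16 10 6 2 4 0 0]
t=7: x=[14.2000 19.0500 15.8500 10.3000 6.0000 2.9000 3.1000 0.6000 0.0000] k=[14 17 17 6 7 7 0 0 0]
t=8: x=[14.4500 16.5500 15.3500 7.8000 6.8500 5.9500 1.0500 0.0000 0.0000] k=[15 13 17 9 8 2 4 0 0]
t=9: x=[14.7000 13.9000 15.2000 10.0500 7.2500 3.2000 3.1000 0.6000 0.0000] k=[18 11 11 13 11 0 0 0 0]
t=10: x=[16.9500 12.0500 11.3000 12.4000 9.6500 1.6500 0.0000 0.0000 0.0000] k=[14 10 13 8 13 0 0 0 0]

[0.1918, 0.1370, 0.1781, 0.1096, 0.1781, 0.0000, 0.0000, 0.0000, 0.0000]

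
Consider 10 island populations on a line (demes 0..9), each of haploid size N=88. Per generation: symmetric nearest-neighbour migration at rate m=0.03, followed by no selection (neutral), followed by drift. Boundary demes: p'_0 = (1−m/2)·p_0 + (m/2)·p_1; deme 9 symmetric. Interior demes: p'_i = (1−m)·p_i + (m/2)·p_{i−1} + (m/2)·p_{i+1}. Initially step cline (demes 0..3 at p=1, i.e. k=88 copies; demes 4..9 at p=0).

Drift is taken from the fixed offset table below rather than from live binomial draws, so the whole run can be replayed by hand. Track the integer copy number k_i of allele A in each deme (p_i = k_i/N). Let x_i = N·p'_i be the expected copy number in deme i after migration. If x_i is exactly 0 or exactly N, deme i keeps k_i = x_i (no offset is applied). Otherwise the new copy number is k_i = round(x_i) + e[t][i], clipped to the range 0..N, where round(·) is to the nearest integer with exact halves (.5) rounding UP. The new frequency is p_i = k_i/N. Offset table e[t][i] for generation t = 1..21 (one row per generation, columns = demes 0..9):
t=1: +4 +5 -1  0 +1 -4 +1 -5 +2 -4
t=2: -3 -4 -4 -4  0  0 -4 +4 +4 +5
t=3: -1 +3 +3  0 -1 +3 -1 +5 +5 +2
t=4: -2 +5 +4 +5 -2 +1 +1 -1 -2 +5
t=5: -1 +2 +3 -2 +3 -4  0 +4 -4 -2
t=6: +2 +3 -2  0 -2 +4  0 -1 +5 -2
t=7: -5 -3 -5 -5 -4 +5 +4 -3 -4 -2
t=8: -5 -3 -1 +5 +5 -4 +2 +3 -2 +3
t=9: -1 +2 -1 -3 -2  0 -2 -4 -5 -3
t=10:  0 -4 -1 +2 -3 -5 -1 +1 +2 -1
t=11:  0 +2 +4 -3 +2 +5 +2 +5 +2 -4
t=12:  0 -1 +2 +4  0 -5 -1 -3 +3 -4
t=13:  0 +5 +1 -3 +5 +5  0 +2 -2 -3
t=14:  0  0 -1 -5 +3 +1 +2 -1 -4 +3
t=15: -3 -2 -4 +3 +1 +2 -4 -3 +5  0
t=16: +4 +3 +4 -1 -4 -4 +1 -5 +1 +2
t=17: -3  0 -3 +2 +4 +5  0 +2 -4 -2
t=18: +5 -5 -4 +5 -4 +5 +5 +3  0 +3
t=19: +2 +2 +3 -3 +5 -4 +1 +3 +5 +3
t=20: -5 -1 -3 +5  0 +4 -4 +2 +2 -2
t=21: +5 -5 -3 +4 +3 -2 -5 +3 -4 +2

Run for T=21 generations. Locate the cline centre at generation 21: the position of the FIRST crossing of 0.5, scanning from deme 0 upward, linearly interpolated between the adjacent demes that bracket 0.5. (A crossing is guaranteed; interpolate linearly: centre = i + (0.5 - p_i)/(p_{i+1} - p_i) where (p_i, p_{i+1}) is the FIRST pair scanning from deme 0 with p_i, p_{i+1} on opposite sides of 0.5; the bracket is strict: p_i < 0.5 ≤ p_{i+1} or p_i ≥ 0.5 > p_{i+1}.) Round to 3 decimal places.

t=0: k=[88 88 88 88 0 0 0 0 0 0]
t=1: x=[88.0000 88.0000 88.0000 86.6800 1.3200 0.0000 0.0000 0.0000 0.0000 0.0000] k=[88 88 88 87 2 0 0 0 0 0]
t=2: x=[88.0000 88.0000 87.9850 85.7400 3.2450 0.0300 0.0000 0.0000 0.0000 0.0000] k=[88 88 84 82 3 0 0 0 0 0]
t=3: x=[88.0000 87.9400 84.0300 80.8450 4.1400 0.0450 0.0000 0.0000 0.0000 0.0000] k=[88 88 87 81 3 3 0 0 0 0]
t=4: x=[88.0000 87.9850 86.9250 79.9200 4.1700 2.9550 0.0450 0.0000 0.0000 0.0000] k=[88 88 88 85 2 4 1 0 0 0]
t=5: x=[88.0000 88.0000 87.9550 83.8000 3.2750 3.9250 1.0300 0.0150 0.0000 0.0000] k=[88 88 88 82 6 0 1 4 0 0]
t=6: x=[88.0000 88.0000 87.9100 80.9500 7.0500 0.1050 1.0300 3.8950 0.0600 0.0000] k=[88 88 86 81 5 4 1 3 5 0]
t=7: x=[88.0000 87.9700 85.9550 79.9350 6.1250 3.9700 1.0750 3.0000 4.8950 0.0750] k=[88 85 81 75 2 9 5 0 1 0]
t=8: x=[87.9550 84.9850 80.9700 73.9950 3.2000 8.8350 4.9850 0.0900 0.9700 0.0150] k=[83 82 80 79 8 5 7 3 0 3]
t=9: x=[82.9850 81.9850 80.0150 77.9500 9.0200 5.0750 6.9100 3.0150 0.0900 2.9550] k=[82 84 79 75 7 5 5 0 0 0]
t=10: x=[82.0300 83.8950 79.0150 74.0400 7.9900 5.0300 4.9250 0.0750 0.0000 0.0000] k=[82 80 78 76 5 0 4 1 0 0]
t=11: x=[81.9700 80.0000 78.0000 74.9650 5.9900 0.1350 3.8950 1.0300 0.0150 0.0000] k=[82 82 82 72 8 5 6 6 2 0]
t=12: x=[82.0000 82.0000 81.8500 71.1900 8.9150 5.0600 5.9850 5.9400 2.0300 0.0300] k=[82 81 84 75 9 0 5 3 5 0]
t=13: x=[81.9850 81.0600 83.8200 74.1450 9.8550 0.2100 4.8950 3.0600 4.8950 0.0750] k=[82 86 85 71 15 5 5 5 3 0]
t=14: x=[82.0600 85.9250 84.8050 70.3700 15.6900 5.1500 5.0000 4.9700 2.9850 0.0450] k=[82 86 84 65 19 6 7 4 0 3]
t=15: x=[82.0600 85.9100 83.7450 64.5950 19.4950 6.2100 6.9400 3.9850 0.1050 2.9550] k=[79 84 80 68 20 8 3 1 5 3]
t=16: x=[79.0750 83.8650 79.8800 67.4600 20.5400 8.1050 3.0450 1.0900 4.9100 3.0300] k=[83 87 84 66 17 4 4 0 6 5]
t=17: x=[83.0600 86.8950 83.7750 65.5350 17.5400 4.1950 3.9400 0.1500 5.8950 5.0150] k=[80 87 81 68 22 9 4 2 2 3]
t=18: x=[80.1050 86.8050 80.8950 67.5050 22.4950 9.1200 4.0450 2.0300 2.0150 2.9850] k=[85 82 77 73 18 14 9 5 2 6]
t=19: x=[84.9550 81.9700 77.0150 72.2350 18.7650 13.9850 9.0150 5.0150 2.1050 5.9400] k=[87 84 80 69 24 10 10 8 7 9]
t=20: x=[86.9550 83.9850 79.8950 68.4900 24.4650 10.2100 9.9700 8.0150 7.0450 8.9700] k=[82 83 77 73 24 14 6 10 9 7]
t=21: x=[82.0150 82.8950 77.0300 72.3250 24.5850 14.0300 6.1800 9.9250 8.9850 7.0300] k=[87 78 74 76 28 12 1 13 5 9]

3.667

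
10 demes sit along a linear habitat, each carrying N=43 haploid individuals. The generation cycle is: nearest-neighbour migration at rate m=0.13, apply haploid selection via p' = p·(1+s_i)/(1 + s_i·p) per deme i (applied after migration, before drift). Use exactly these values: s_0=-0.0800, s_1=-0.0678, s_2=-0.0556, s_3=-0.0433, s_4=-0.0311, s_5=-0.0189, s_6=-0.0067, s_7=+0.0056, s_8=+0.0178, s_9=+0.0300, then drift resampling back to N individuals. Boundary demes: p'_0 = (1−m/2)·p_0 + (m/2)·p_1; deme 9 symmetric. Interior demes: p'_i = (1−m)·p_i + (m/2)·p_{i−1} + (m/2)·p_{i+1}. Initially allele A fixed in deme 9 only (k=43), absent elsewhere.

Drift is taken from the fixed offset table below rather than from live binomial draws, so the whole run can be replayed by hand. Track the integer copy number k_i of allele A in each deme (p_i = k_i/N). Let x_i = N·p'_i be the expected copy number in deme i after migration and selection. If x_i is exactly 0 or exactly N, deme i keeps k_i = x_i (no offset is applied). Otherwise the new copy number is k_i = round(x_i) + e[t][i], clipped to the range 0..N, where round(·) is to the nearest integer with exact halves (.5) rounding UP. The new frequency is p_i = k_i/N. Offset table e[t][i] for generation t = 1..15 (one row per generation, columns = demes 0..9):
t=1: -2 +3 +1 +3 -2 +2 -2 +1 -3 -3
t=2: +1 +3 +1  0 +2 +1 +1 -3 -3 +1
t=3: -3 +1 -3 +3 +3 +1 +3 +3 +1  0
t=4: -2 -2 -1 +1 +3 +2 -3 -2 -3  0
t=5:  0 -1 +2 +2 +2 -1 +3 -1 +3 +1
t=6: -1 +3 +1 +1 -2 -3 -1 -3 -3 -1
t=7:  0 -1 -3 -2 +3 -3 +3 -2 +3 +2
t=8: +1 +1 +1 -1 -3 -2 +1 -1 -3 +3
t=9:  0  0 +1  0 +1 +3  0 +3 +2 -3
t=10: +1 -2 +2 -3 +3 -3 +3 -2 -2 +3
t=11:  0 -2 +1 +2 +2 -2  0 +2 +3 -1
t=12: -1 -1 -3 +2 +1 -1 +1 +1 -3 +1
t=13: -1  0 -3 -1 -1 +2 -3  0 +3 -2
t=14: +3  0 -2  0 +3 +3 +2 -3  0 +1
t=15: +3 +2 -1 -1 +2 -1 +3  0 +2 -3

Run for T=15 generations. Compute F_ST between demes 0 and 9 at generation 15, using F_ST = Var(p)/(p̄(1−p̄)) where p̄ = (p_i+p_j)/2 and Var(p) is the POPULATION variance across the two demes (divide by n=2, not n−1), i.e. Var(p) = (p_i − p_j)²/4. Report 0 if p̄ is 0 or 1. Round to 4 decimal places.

0.3651

t=0: k=[0 0 0 0 0 0 0 0 0 43]
t=1: x=[0.0000 0.0000 0.0000 0.0000 0.0000 0.0000 0.0000 0.0000 2.8415 40.2813] k=[0 0 0 0 0 0 0 0 0 37]
t=2: x=[0.0000 0.0000 0.0000 0.0000 0.0000 0.0000 0.0000 0.0000 2.4454 34.7931] k=[0 0 0 0 0 0 0 0 0 36]
t=3: x=[0.0000 0.0000 0.0000 0.0000 0.0000 0.0000 0.0000 0.0000 2.3793 33.8743] k=[0 0 0 0 0 0 0 0 3 34]
t=4: x=[0.0000 0.0000 0.0000 0.0000 0.0000 0.0000 0.0000 0.1961 4.8960 32.2254] k=[0 0 0 0 0 0 0 0 2 32]
t=5: x=[0.0000 0.0000 0.0000 0.0000 0.0000 0.0000 0.0000 0.1307 3.8819 30.3159] k=[0 0 0 0 0 0 0 0 7 31]
t=6: x=[0.0000 0.0000 0.0000 0.0000 0.0000 0.0000 0.0000 0.4575 8.2217 29.7129] k=[0 0 0 0 0 0 0 0 5 29]
t=7: x=[0.0000 0.0000 0.0000 0.0000 0.0000 0.0000 0.0000 0.3268 6.3296 27.7323] k=[0 0 0 0 0 0 0 0 9 30]
t=8: x=[0.0000 0.0000 0.0000 0.0000 0.0000 0.0000 0.0000 0.5882 9.9139 28.9164] k=[0 0 0 0 0 0 0 0 7 32]
t=9: x=[0.0000 0.0000 0.0000 0.0000 0.0000 0.0000 0.0000 0.4575 8.2874 30.6370] k=[0 0 0 0 0 0 0 3 10 28]
t=10: x=[0.0000 0.0000 0.0000 0.0000 0.0000 0.0000 0.1937 3.2769 10.8576 27.1271] k=[0 0 0 0 0 0 3 1 9 30]
t=11: x=[0.0000 0.0000 0.0000 0.0000 0.0000 0.1913 2.6582 1.6589 9.9796 28.9164] k=[0 0 0 0 0 0 3 4 13 28]
t=12: x=[0.0000 0.0000 0.0000 0.0000 0.0000 0.1913 2.8520 4.5426 13.5532 27.3206] k=[0 0 0 0 0 0 4 6 11 28]
t=13: x=[0.0000 0.0000 0.0000 0.0000 0.0000 0.2551 3.8464 6.2247 11.9315 27.1916] k=[0 0 0 0 0 2 1 6 15 25]
t=14: x=[0.0000 0.0000 0.0000 0.0000 0.1260 1.7723 1.3810 6.2899 15.2381 24.6615] k=[0 0 0 0 3 5 3 3 15 26]
t=15: x=[0.0000 0.0000 0.0000 0.1866 2.8498 4.6601 3.1105 3.7993 15.1074 25.5921] k=[0 0 0 0 5 4 6 4 17 23]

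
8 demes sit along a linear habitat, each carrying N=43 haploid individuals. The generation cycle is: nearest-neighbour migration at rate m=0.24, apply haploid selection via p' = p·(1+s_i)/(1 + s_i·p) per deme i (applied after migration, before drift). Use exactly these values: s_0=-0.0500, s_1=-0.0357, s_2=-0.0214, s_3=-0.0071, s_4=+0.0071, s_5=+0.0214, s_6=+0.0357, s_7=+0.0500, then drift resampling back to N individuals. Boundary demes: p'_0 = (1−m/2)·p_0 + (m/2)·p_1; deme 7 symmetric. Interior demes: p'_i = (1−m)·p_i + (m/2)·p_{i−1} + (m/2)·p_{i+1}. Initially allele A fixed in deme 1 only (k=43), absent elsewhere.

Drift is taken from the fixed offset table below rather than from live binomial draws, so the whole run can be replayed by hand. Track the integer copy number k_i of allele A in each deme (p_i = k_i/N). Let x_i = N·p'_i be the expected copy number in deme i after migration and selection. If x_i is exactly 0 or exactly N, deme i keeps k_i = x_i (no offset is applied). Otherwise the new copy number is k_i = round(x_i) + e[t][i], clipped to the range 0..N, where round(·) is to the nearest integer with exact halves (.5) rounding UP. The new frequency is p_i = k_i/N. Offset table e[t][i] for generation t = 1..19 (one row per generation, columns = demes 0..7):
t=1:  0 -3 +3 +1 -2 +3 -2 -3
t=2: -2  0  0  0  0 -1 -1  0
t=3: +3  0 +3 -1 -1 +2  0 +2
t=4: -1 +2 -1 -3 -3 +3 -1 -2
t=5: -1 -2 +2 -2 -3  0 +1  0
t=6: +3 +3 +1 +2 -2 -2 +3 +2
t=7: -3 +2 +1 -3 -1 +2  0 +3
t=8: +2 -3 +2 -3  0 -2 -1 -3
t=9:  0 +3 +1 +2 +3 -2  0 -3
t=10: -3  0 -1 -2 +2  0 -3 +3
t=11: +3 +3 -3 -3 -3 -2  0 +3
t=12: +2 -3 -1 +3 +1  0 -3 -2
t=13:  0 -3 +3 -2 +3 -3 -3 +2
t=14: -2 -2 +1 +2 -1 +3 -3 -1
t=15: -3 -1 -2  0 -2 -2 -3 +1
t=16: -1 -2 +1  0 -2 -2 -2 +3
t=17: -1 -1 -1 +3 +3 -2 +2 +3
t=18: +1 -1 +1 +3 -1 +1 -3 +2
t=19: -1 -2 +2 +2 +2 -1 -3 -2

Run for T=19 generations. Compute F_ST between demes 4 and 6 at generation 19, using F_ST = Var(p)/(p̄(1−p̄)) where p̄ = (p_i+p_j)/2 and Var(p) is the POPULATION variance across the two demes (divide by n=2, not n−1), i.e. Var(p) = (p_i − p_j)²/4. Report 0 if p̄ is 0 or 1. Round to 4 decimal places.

0.0617

t=0: k=[0 43 0 0 0 0 0 0]
t=1: x=[4.9316 32.3922 5.0626 0.0000 0.0000 0.0000 0.0000 0.0000] k=[5 29 8 0 0 0 0 0]
t=2: x=[7.5552 23.2123 9.4001 0.9533 0.0000 0.0000 0.0000 0.0000] k=[6 23 9 1 0 0 0 0]
t=3: x=[7.7101 18.8941 9.5582 1.8275 0.1208 0.0000 0.0000 0.0000] k=[11 19 13 1 0 0 0 0]
t=4: x=[11.5222 16.9453 12.0911 2.3044 0.1208 0.0000 0.0000 0.0000] k=[11 19 11 0 0 0 0 0]
t=5: x=[11.5222 16.7072 10.4677 1.3109 0.0000 0.0000 0.0000 0.0000] k=[11 15 12 0 0 0 0 0]
t=6: x=[11.0536 13.8169 10.7447 1.4301 0.0000 0.0000 0.0000 0.0000] k=[14 17 12 3 0 0 0 0]
t=7: x=[13.8737 15.6761 11.3385 3.6959 0.3625 0.0000 0.0000 0.0000] k=[11 18 12 1 0 0 0 0]
t=8: x=[11.4050 16.0725 11.2197 2.1852 0.1208 0.0000 0.0000 0.0000] k=[13 13 13 0 0 0 0 0]
t=9: x=[12.5396 12.6727 11.2593 1.5493 0.0000 0.0000 0.0000 0.0000] k=[13 16 12 4 0 0 0 0]
t=10: x=[12.8923 14.8051 11.3385 4.4515 0.4834 0.0000 0.0000 0.0000] k=[10 15 10 2 2 0 0 0]
t=11: x=[10.1957 13.4616 9.4792 2.9404 1.7720 0.2451 0.0000 0.0000] k=[13 16 6 0 0 0 0 0]
t=12: x=[12.8923 14.0935 6.3618 0.7150 0.0000 0.0000 0.0000 0.0000] k=[15 11 5 4 0 0 0 0]
t=13: x=[14.0309 10.4694 5.4955 3.6163 0.4834 0.0000 0.0000 0.0000] k=[14 7 8 2 3 0 0 0]
t=14: x=[12.6963 7.7269 7.0318 2.8212 2.5368 0.3676 0.0000 0.0000] k=[11 6 8 5 2 3 0 0]
t=15: x=[10.0009 6.6335 7.2684 4.9686 2.4966 2.5707 0.3727 0.0000] k=[7 6 5 5 0 1 0 0]
t=16: x=[6.5887 5.8148 5.0232 4.3719 0.7250 0.7760 0.1243 0.0000] k=[6 4 6 4 0 0 0 0]
t=17: x=[5.5089 4.3362 5.4168 3.7356 0.4834 0.0000 0.0000 0.0000] k=[5 3 4 7 3 0 0 0]
t=18: x=[4.5472 3.2491 4.1580 6.1225 3.1405 0.3676 0.0000 0.0000] k=[6 2 5 9 2 1 0 0]
t=19: x=[5.2779 2.7451 5.0232 7.6352 2.7381 1.0209 0.1243 0.0000] k=[4 1 7 10 5 0 0 0]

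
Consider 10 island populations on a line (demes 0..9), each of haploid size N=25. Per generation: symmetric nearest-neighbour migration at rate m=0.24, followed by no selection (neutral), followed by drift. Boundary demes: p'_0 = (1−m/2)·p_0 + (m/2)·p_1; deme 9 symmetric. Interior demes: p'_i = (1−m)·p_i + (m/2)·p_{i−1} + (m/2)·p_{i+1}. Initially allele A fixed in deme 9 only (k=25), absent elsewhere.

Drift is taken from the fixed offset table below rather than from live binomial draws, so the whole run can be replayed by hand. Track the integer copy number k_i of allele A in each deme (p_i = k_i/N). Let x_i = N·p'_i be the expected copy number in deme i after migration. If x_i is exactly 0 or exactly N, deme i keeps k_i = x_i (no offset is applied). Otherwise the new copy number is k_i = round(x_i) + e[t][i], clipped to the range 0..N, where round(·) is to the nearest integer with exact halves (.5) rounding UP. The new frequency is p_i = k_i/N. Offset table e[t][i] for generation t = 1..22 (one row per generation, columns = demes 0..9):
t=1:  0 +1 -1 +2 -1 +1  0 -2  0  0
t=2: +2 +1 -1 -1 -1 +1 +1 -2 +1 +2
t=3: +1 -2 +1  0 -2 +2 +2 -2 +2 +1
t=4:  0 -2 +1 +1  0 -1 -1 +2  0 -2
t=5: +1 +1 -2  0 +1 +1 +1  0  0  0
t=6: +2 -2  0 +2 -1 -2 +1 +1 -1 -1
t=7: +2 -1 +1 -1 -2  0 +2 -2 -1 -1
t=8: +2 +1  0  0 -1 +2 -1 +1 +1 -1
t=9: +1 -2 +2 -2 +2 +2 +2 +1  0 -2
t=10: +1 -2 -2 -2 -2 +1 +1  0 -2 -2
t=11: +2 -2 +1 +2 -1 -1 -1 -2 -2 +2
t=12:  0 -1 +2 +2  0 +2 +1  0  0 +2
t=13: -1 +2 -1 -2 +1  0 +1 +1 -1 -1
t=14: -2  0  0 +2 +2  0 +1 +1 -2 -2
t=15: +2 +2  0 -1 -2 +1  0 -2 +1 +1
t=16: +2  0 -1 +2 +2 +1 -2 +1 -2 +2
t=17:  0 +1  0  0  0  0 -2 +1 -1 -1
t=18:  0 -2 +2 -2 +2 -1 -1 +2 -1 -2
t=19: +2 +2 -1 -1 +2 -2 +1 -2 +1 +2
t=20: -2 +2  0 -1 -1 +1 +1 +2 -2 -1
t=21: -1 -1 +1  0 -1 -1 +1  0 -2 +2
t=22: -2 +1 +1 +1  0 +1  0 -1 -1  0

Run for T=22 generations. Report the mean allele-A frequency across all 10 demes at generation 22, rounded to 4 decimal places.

t=0: k=[0 0 0 0 0 0 0 0 0 25]
t=1: x=[0.0000 0.0000 0.0000 0.0000 0.0000 0.0000 0.0000 0.0000 3.0000 22.0000] k=[0 0 0 0 0 0 0 0 3 22]
t=2: x=[0.0000 0.0000 0.0000 0.0000 0.0000 0.0000 0.0000 0.3600 4.9200 19.7200] k=[0 0 0 0 0 0 0 0 6 22]
t=3: x=[0.0000 0.0000 0.0000 0.0000 0.0000 0.0000 0.0000 0.7200 7.2000 20.0800] k=[0 0 0 0 0 0 0 0 9 21]
t=4: x=[0.0000 0.0000 0.0000 0.0000 0.0000 0.0000 0.0000 1.0800 9.3600 19.5600] k=[0 0 0 0 0 0 0 3 9 18]
t=5: x=[0.0000 0.0000 0.0000 0.0000 0.0000 0.0000 0.3600 3.3600 9.3600 16.9200] k=[0 0 0 0 0 0 1 3 9 17]
t=6: x=[0.0000 0.0000 0.0000 0.0000 0.0000 0.1200 1.1200 3.4800 9.2400 16.0400] k=[0 0 0 0 0 0 2 4 8 15]
t=7: x=[0.0000 0.0000 0.0000 0.0000 0.0000 0.2400 2.0000 4.2400 8.3600 14.1600] k=[0 0 0 0 0 0 4 2 7 13]
t=8: x=[0.0000 0.0000 0.0000 0.0000 0.0000 0.4800 3.2800 2.8400 7.1200 12.2800] k=[0 0 0 0 0 2 2 4 8 11]
t=9: x=[0.0000 0.0000 0.0000 0.0000 0.2400 1.7600 2.2400 4.2400 7.8800 10.6400] k=[0 0 0 0 2 4 4 5 8 9]
t=10: x=[0.0000 0.0000 0.0000 0.2400 2.0000 3.7600 4.1200 5.2400 7.7600 8.8800] k=[0 0 0 0 0 5 5 5 6 7]
t=11: x=[0.0000 0.0000 0.0000 0.0000 0.6000 4.4000 5.0000 5.1200 6.0000 6.8800] k=[0 0 0 0 0 3 4 3 4 9]
t=12: x=[0.0000 0.0000 0.0000 0.0000 0.3600 2.7600 3.7600 3.2400 4.4800 8.4000] k=[0 0 0 0 0 5 5 3 4 10]
t=13: x=[0.0000 0.0000 0.0000 0.0000 0.6000 4.4000 4.7600 3.3600 4.6000 9.2800] k=[0 0 0 0 2 4 6 4 4 8]
t=14: x=[0.0000 0.0000 0.0000 0.2400 2.0000 4.0000 5.5200 4.2400 4.4800 7.5200] k=[0 0 0 2 4 4 7 5 2 6]
t=15: x=[0.0000 0.0000 0.2400 2.0000 3.7600 4.3600 6.4000 4.8800 2.8400 5.5200] k=[0 0 0 1 2 5 6 3 4 7]
t=16: x=[0.0000 0.0000 0.1200 1.0000 2.2400 4.7600 5.5200 3.4800 4.2400 6.6400] k=[0 0 0 3 4 6 4 4 2 9]
t=17: x=[0.0000 0.0000 0.3600 2.7600 4.1200 5.5200 4.2400 3.7600 3.0800 8.1600] k=[0 0 0 3 4 6 2 5 2 7]
t=18: x=[0.0000 0.0000 0.3600 2.7600 4.1200 5.2800 2.8400 4.2800 2.9600 6.4000] k=[0 0 2 1 6 4 2 6 2 4]
t=19: x=[0.0000 0.2400 1.6400 1.7200 5.1600 4.0000 2.7200 5.0400 2.7200 3.7600] k=[0 2 1 1 7 2 4 3 4 6]
t=20: x=[0.2400 1.6400 1.1200 1.7200 5.6800 2.8400 3.6400 3.2400 4.1200 5.7600] k=[0 4 1 1 5 4 5 5 2 5]
t=21: x=[0.4800 3.1600 1.3600 1.4800 4.4000 4.2400 4.8800 4.6400 2.7200 4.6400] k=[0 2 2 1 3 3 6 5 1 7]
t=22: x=[0.2400 1.7600 1.8800 1.3600 2.7600 3.3600 5.5200 4.6400 2.2000 6.2800] k=[0 3 3 2 3 4 6 4 1 6]

0.1280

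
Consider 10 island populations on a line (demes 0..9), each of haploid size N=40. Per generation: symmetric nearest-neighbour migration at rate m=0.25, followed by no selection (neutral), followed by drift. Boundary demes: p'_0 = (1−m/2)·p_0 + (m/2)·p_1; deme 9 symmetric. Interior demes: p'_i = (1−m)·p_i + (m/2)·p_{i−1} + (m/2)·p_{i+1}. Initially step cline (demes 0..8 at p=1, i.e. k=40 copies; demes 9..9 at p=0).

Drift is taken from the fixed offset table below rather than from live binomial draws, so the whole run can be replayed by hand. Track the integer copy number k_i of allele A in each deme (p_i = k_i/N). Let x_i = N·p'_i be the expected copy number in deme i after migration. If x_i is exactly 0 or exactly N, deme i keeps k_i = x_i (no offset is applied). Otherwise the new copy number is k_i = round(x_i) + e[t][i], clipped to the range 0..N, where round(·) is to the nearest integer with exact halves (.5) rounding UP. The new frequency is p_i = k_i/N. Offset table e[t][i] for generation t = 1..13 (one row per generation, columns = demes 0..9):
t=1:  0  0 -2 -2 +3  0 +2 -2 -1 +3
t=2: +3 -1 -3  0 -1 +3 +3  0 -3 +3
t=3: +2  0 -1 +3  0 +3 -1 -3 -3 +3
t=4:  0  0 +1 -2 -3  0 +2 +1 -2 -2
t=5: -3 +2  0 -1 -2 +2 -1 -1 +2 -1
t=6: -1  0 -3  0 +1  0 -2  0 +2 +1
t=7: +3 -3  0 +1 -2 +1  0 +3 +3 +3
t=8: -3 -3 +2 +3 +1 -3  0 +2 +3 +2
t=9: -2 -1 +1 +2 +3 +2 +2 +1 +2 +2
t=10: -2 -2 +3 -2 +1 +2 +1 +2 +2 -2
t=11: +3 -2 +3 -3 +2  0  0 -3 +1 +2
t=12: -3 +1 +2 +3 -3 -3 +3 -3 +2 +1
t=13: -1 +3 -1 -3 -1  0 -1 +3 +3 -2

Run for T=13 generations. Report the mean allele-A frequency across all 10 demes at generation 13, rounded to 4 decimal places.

t=0: k=[40 40 40 40 40 40 40 40 40 0]
t=1: x=[40.0000 40.0000 40.0000 40.0000 40.0000 40.0000 40.0000 40.0000 35.0000 5.0000] k=[40 40 40 40 40 40 40 40 34 8]
t=2: x=[40.0000 40.0000 40.0000 40.0000 40.0000 40.0000 40.0000 39.2500 31.5000 11.2500] k=[40 40 40 40 40 40 40 39 29 14]
t=3: x=[40.0000 40.0000 40.0000 40.0000 40.0000 40.0000 39.8750 37.8750 28.3750 15.8750] k=[40 40 40 40 40 40 39 35 25 19]
t=4: x=[40.0000 40.0000 40.0000 40.0000 40.0000 39.8750 38.6250 34.2500 25.5000 19.7500] k=[40 40 40 40 40 40 40 35 24 18]
t=5: x=[40.0000 40.0000 40.0000 40.0000 40.0000 40.0000 39.3750 34.2500 24.6250 18.7500] k=[40 40 40 40 40 40 38 33 27 18]
t=6: x=[40.0000 40.0000 40.0000 40.0000 40.0000 39.7500 37.6250 32.8750 26.6250 19.1250] k=[40 40 40 40 40 40 36 33 29 20]
t=7: x=[40.0000 40.0000 40.0000 40.0000 40.0000 39.5000 36.1250 32.8750 28.3750 21.1250] k=[40 40 40 40 40 40 36 36 31 24]
t=8: x=[40.0000 40.0000 40.0000 40.0000 40.0000 39.5000 36.5000 35.3750 30.7500 24.8750] k=[40 40 40 40 40 37 37 37 34 27]
t=9: x=[40.0000 40.0000 40.0000 40.0000 39.6250 37.3750 37.0000 36.6250 33.5000 27.8750] k=[40 40 40 40 40 39 39 38 36 30]
t=10: x=[40.0000 40.0000 40.0000 40.0000 39.8750 39.1250 38.8750 37.8750 35.5000 30.7500] k=[40 40 40 40 40 40 40 40 38 29]
t=11: x=[40.0000 40.0000 40.0000 40.0000 40.0000 40.0000 40.0000 39.7500 37.1250 30.1250] k=[40 40 40 40 40 40 40 37 38 32]
t=12: x=[40.0000 40.0000 40.0000 40.0000 40.0000 40.0000 39.6250 37.5000 37.1250 32.7500] k=[40 40 40 40 40 40 40 35 39 34]
t=13: x=[40.0000 40.0000 40.0000 40.0000 40.0000 40.0000 39.3750 36.1250 37.8750 34.6250] k=[40 40 40 40 40 40 38 39 40 33]

0.9750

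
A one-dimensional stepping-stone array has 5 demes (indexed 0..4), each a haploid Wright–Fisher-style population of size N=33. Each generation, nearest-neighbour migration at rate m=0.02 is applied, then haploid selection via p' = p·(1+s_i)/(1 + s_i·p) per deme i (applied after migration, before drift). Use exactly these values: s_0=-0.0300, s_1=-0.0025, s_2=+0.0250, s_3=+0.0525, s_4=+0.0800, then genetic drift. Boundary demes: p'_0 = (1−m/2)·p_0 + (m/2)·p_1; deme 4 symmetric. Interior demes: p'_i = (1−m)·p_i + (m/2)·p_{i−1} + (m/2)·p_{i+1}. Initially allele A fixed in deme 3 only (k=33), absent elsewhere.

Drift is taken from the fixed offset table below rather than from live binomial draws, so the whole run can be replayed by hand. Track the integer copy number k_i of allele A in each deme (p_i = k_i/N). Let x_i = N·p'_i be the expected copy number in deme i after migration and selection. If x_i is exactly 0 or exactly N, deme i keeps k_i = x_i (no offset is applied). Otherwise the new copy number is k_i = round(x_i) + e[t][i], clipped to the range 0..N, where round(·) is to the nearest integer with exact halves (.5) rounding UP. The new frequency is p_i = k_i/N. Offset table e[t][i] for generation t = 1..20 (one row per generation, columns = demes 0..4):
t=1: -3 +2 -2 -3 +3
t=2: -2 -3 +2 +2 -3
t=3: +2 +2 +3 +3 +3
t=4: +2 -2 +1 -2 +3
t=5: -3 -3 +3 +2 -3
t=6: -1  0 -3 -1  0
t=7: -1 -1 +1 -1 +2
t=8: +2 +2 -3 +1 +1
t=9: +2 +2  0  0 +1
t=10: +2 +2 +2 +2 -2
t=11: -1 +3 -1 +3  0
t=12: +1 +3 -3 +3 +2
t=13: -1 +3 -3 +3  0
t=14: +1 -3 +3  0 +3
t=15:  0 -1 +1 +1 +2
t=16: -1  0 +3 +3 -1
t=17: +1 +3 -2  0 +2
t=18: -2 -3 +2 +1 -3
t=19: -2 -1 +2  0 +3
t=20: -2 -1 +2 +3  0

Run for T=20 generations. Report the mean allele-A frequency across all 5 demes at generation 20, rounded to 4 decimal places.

0.4909

t=0: k=[0 0 0 33 0]
t=1: x=[0.0000 0.0000 0.3382 32.3723 0.3561] k=[0 0 0 29 3]
t=2: x=[0.0000 0.0000 0.2972 28.6470 3.4932] k=[0 0 2 31 0]
t=3: x=[0.0000 0.0200 2.3228 30.5199 0.3345] k=[0 2 5 33 3]
t=4: x=[0.0194 2.0053 5.3599 32.4484 3.5357] k=[2 0 6 30 7]
t=5: x=[1.9241 0.0798 6.3050 29.6857 7.6739] k=[0 0 9 32 5]
t=6: x=[0.0000 0.0898 9.3041 31.5716 5.6198] k=[0 0 6 31 6]
t=7: x=[0.0000 0.0599 6.3151 30.6157 6.6493] k=[0 0 7 30 9]
t=8: x=[0.0000 0.0698 7.2994 29.7145 9.7296] k=[0 2 4 31 11]
t=9: x=[0.0194 1.9953 4.3423 30.6444 11.7763] k=[2 4 4 31 13]
t=10: x=[1.9630 3.9712 4.3626 30.6636 13.7937] k=[4 6 6 33 12]
t=11: x=[3.9137 5.9678 6.3964 32.5436 12.8077] k=[3 9 5 33 13]
t=12: x=[2.9765 8.8837 5.4311 32.5436 13.8140] k=[4 12 2 33 16]
t=13: x=[3.9723 11.8010 2.4657 32.5436 16.8048] k=[3 15 0 33 17]
t=14: x=[3.0350 14.7096 0.4918 32.5341 17.7926] k=[4 12 3 33 21]
t=15: x=[3.9723 11.8110 3.4658 32.6007 21.6986] k=[4 11 4 33 24]
t=16: x=[3.9626 10.8418 4.4543 32.6387 24.5816] k=[3 11 7 33 24]
t=17: x=[2.9960 10.8618 7.4413 32.6673 24.5816] k=[4 14 5 33 27]
t=18: x=[3.9919 13.7899 5.4819 32.6768 27.4257] k=[2 11 7 33 24]
t=19: x=[2.0312 10.8518 7.4413 32.6673 24.5816] k=[0 10 9 33 28]
t=20: x=[0.0970 9.8727 9.4153 32.7243 28.3652] k=[0 9 11 33 28]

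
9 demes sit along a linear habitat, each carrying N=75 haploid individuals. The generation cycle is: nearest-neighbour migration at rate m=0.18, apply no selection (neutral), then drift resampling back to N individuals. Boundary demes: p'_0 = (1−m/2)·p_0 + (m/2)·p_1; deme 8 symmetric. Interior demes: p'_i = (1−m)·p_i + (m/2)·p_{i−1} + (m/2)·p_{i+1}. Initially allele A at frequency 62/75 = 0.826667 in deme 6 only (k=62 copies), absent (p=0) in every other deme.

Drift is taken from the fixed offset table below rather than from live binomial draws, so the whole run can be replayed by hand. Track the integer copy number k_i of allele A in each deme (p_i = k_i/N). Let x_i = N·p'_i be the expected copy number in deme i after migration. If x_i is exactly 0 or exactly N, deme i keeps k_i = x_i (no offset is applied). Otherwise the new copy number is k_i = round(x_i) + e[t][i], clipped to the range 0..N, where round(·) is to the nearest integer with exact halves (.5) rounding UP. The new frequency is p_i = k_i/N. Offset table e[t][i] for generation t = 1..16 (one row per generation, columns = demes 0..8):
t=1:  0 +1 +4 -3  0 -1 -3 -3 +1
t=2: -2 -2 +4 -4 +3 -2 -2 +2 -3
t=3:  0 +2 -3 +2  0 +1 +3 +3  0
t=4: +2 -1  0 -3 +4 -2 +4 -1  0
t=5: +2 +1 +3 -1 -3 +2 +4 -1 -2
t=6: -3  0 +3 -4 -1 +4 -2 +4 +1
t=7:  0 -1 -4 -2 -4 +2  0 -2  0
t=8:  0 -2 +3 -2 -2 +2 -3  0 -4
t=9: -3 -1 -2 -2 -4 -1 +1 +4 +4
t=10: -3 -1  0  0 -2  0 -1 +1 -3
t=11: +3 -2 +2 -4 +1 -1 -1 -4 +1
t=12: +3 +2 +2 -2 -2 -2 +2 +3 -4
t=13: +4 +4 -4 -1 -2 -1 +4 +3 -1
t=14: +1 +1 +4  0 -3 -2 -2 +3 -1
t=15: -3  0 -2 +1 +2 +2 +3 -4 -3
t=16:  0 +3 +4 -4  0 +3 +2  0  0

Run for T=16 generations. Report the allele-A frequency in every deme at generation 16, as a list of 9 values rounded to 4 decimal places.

t=0: k=[0 0 0 0 0 0 62 0 0]
t=1: x=[0.0000 0.0000 0.0000 0.0000 0.0000 5.5800 50.8400 5.5800 0.0000] k=[0 0 0 0 0 5 48 3 0]
t=2: x=[0.0000 0.0000 0.0000 0.0000 0.4500 8.4200 40.0800 6.7800 0.2700] k=[0 0 0 0 3 6 38 9 0]
t=3: x=[0.0000 0.0000 0.0000 0.2700 3.0000 8.6100 32.5100 10.8000 0.8100] k=[0 0 0 2 3 10 36 14 1]
t=4: x=[0.0000 0.0000 0.1800 1.9100 3.5400 11.7100 31.6800 14.8100 2.1700] k=[0 0 0 0 8 10 36 14 2]
t=5: x=[0.0000 0.0000 0.0000 0.7200 7.4600 12.1600 31.6800 14.9000 3.0800] k=[0 0 0 0 4 14 36 14 1]
t=6: x=[0.0000 0.0000 0.0000 0.3600 4.5400 15.0800 32.0400 14.8100 2.1700] k=[0 0 0 0 4 19 30 19 3]
t=7: x=[0.0000 0.0000 0.0000 0.3600 4.9900 18.6400 28.0200 18.5500 4.4400] k=[0 0 0 0 1 21 28 17 4]
t=8: x=[0.0000 0.0000 0.0000 0.0900 2.7100 19.8300 26.3800 16.8200 5.1700] k=[0 0 0 0 1 22 23 17 1]
t=9: x=[0.0000 0.0000 0.0000 0.0900 2.8000 20.2000 22.3700 16.1000 2.4400] k=[0 0 0 0 0 19 23 20 6]
t=10: x=[0.0000 0.0000 0.0000 0.0000 1.7100 17.6500 22.3700 19.0100 7.2600] k=[0 0 0 0 0 18 21 20 4]
t=11: x=[0.0000 0.0000 0.0000 0.0000 1.6200 16.6500 20.6400 18.6500 5.4400] k=[0 0 0 0 3 16 20 15 6]
t=12: x=[0.0000 0.0000 0.0000 0.2700 3.9000 15.1900 19.1900 14.6400 6.8100] k=[0 0 0 0 2 13 21 18 3]
t=13: x=[0.0000 0.0000 0.0000 0.1800 2.8100 12.7300 20.0100 16.9200 4.3500] k=[0 0 0 0 1 12 24 20 3]
t=14: x=[0.0000 0.0000 0.0000 0.0900 1.9000 12.0900 22.5600 18.8300 4.5300] k=[0 0 0 0 0 10 21 22 4]
t=15: x=[0.0000 0.0000 0.0000 0.0000 0.9000 10.0900 20.1000 20.2900 5.6200] k=[0 0 0 0 3 12 23 16 3]
t=16: x=[0.0000 0.0000 0.0000 0.2700 3.5400 12.1800 21.3800 15.4600 4.1700] k=[0 0 0 0 4 15 23 15 4]

[0.0000, 0.0000, 0.0000, 0.0000, 0.0533, 0.2000, 0.3067, 0.2000, 0.0533]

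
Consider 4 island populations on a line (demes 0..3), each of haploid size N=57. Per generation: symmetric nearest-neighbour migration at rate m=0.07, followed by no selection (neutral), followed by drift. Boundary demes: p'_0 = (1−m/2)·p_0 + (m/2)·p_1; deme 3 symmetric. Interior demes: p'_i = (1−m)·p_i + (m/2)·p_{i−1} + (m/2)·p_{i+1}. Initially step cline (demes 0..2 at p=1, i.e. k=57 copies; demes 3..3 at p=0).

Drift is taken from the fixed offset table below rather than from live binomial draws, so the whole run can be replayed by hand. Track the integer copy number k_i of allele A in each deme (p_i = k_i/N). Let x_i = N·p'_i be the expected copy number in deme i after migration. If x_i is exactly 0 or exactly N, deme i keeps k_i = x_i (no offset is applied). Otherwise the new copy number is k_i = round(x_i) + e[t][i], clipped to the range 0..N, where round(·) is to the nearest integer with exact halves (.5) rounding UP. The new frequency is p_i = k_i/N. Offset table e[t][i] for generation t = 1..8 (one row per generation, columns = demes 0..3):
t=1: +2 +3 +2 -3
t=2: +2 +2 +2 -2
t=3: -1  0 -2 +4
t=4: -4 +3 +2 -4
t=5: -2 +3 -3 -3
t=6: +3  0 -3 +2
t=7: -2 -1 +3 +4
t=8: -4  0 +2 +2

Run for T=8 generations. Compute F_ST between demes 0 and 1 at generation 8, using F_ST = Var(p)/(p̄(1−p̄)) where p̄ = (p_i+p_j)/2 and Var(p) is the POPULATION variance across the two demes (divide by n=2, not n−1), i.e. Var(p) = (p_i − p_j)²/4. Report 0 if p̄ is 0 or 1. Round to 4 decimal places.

0.0165

t=0: k=[57 57 57 0]
t=1: x=[57.0000 57.0000 55.0050 1.9950] k=[57 57 57 0]
t=2: x=[57.0000 57.0000 55.0050 1.9950] k=[57 57 57 0]
t=3: x=[57.0000 57.0000 55.0050 1.9950] k=[57 57 53 6]
t=4: x=[57.0000 56.8600 51.4950 7.6450] k=[57 57 53 4]
t=5: x=[57.0000 56.8600 51.4250 5.7150] k=[57 57 48 3]
t=6: x=[57.0000 56.6850 46.7400 4.5750] k=[57 57 44 7]
t=7: x=[57.0000 56.5450 43.1600 8.2950] k=[57 56 46 12]
t=8: x=[56.9650 55.6850 45.1600 13.1900] k=[53 56 47 15]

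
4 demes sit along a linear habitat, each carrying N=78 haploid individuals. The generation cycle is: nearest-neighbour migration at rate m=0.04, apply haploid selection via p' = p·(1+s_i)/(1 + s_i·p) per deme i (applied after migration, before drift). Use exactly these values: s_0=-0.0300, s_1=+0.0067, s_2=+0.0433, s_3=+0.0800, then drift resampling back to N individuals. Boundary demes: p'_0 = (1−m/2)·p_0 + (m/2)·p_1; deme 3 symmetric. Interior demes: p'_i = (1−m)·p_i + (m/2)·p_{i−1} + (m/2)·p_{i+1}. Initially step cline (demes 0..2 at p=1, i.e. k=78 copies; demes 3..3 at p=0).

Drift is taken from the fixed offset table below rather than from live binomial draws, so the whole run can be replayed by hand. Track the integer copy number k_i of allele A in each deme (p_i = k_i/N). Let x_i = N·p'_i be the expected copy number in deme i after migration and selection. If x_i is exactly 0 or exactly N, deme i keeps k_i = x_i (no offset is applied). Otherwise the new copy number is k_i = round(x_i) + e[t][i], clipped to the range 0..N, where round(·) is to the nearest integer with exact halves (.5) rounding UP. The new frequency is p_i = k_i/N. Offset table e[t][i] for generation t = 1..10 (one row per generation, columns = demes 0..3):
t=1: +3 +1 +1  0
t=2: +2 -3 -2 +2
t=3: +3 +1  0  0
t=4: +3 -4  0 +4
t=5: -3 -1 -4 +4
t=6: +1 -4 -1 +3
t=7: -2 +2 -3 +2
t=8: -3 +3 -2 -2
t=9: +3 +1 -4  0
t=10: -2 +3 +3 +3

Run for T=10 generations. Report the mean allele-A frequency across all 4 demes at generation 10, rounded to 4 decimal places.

t=0: k=[78 78 78 0]
t=1: x=[78.0000 78.0000 76.5035 1.6821] k=[78 78 78 2]
t=2: x=[78.0000 78.0000 76.5419 3.7879] k=[78 78 75 6]
t=3: x=[78.0000 77.9404 73.8498 7.9105] k=[78 78 74 8]
t=4: x=[78.0000 77.9205 72.9634 9.9703] k=[78 74 73 14]
t=5: x=[77.9175 74.0849 72.0762 16.1431] k=[75 73 68 20]
t=6: x=[74.8698 72.9715 67.5302 22.1604] k=[76 69 67 25]
t=7: x=[75.7957 69.1525 66.6183 27.1867] k=[74 71 64 29]
t=8: x=[73.8212 70.9629 63.9353 31.1278] k=[71 74 62 29]
t=9: x=[70.8650 73.7271 62.1228 31.0871] k=[74 75 58 31]
t=10: x=[73.9034 74.6614 58.4280 32.9958] k=[72 78 61 36]

0.7917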